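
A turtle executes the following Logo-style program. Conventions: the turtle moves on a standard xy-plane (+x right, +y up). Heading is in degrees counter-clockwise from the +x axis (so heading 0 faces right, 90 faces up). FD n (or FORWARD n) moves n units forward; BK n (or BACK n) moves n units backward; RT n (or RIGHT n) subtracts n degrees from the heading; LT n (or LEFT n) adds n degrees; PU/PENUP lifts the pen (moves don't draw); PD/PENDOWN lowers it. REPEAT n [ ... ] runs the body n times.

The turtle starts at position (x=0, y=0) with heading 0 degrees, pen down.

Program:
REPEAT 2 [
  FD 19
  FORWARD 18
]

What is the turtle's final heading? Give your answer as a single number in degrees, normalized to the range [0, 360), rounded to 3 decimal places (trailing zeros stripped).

Answer: 0

Derivation:
Executing turtle program step by step:
Start: pos=(0,0), heading=0, pen down
REPEAT 2 [
  -- iteration 1/2 --
  FD 19: (0,0) -> (19,0) [heading=0, draw]
  FD 18: (19,0) -> (37,0) [heading=0, draw]
  -- iteration 2/2 --
  FD 19: (37,0) -> (56,0) [heading=0, draw]
  FD 18: (56,0) -> (74,0) [heading=0, draw]
]
Final: pos=(74,0), heading=0, 4 segment(s) drawn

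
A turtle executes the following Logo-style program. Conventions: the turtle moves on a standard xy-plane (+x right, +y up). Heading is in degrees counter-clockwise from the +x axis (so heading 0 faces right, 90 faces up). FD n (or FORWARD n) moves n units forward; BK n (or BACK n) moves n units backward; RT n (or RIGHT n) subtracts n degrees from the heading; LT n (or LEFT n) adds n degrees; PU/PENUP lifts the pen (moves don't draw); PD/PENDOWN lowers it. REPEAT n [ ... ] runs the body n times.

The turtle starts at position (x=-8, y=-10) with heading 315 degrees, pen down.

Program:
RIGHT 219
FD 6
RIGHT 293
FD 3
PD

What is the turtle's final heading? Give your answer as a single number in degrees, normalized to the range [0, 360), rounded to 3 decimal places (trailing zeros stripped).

Executing turtle program step by step:
Start: pos=(-8,-10), heading=315, pen down
RT 219: heading 315 -> 96
FD 6: (-8,-10) -> (-8.627,-4.033) [heading=96, draw]
RT 293: heading 96 -> 163
FD 3: (-8.627,-4.033) -> (-11.496,-3.156) [heading=163, draw]
PD: pen down
Final: pos=(-11.496,-3.156), heading=163, 2 segment(s) drawn

Answer: 163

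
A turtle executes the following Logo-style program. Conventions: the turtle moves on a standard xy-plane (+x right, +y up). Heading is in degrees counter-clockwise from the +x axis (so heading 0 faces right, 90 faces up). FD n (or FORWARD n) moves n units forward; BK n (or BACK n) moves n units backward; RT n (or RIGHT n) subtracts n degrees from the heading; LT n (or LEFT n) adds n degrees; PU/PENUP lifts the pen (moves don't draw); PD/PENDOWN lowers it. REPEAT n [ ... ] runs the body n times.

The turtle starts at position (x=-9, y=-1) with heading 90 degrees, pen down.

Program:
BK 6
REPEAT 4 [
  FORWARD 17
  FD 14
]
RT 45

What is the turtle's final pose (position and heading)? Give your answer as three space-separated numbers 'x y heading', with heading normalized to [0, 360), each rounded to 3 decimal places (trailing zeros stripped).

Answer: -9 117 45

Derivation:
Executing turtle program step by step:
Start: pos=(-9,-1), heading=90, pen down
BK 6: (-9,-1) -> (-9,-7) [heading=90, draw]
REPEAT 4 [
  -- iteration 1/4 --
  FD 17: (-9,-7) -> (-9,10) [heading=90, draw]
  FD 14: (-9,10) -> (-9,24) [heading=90, draw]
  -- iteration 2/4 --
  FD 17: (-9,24) -> (-9,41) [heading=90, draw]
  FD 14: (-9,41) -> (-9,55) [heading=90, draw]
  -- iteration 3/4 --
  FD 17: (-9,55) -> (-9,72) [heading=90, draw]
  FD 14: (-9,72) -> (-9,86) [heading=90, draw]
  -- iteration 4/4 --
  FD 17: (-9,86) -> (-9,103) [heading=90, draw]
  FD 14: (-9,103) -> (-9,117) [heading=90, draw]
]
RT 45: heading 90 -> 45
Final: pos=(-9,117), heading=45, 9 segment(s) drawn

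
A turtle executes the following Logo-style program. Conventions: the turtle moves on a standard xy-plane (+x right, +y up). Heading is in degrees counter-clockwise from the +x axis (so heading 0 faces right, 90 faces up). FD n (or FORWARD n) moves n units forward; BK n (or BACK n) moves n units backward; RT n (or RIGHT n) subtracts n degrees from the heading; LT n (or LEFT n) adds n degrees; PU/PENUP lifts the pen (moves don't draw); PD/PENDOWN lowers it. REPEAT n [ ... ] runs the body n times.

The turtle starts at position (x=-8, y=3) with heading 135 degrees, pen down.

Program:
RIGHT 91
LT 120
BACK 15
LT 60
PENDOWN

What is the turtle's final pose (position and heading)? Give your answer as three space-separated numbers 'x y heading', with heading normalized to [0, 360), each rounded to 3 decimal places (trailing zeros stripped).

Executing turtle program step by step:
Start: pos=(-8,3), heading=135, pen down
RT 91: heading 135 -> 44
LT 120: heading 44 -> 164
BK 15: (-8,3) -> (6.419,-1.135) [heading=164, draw]
LT 60: heading 164 -> 224
PD: pen down
Final: pos=(6.419,-1.135), heading=224, 1 segment(s) drawn

Answer: 6.419 -1.135 224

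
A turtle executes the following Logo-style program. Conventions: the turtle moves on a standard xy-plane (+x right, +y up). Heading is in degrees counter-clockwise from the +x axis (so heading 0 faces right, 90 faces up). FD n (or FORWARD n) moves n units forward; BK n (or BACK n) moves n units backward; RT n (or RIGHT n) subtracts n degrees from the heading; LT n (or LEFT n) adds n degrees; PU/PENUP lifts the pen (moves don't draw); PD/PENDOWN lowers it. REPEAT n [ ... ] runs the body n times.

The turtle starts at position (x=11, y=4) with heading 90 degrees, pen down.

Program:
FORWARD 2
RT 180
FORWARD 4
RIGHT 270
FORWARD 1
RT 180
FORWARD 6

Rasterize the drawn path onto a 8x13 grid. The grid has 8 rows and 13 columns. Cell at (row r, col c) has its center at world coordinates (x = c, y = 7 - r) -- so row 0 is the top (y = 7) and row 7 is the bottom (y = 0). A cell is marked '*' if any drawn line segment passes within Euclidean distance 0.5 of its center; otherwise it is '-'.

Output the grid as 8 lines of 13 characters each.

Answer: -------------
-----------*-
-----------*-
-----------*-
-----------*-
------*******
-------------
-------------

Derivation:
Segment 0: (11,4) -> (11,6)
Segment 1: (11,6) -> (11,2)
Segment 2: (11,2) -> (12,2)
Segment 3: (12,2) -> (6,2)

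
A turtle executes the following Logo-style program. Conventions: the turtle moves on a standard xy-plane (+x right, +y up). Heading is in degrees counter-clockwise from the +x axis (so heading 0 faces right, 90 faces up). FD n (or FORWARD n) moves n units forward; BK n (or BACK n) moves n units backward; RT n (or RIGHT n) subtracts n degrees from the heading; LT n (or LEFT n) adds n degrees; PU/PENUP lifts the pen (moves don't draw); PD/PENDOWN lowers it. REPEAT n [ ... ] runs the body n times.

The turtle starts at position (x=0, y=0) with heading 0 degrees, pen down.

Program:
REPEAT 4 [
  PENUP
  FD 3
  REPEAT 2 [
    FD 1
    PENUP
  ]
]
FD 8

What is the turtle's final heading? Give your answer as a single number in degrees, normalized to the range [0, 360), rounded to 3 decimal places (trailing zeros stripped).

Answer: 0

Derivation:
Executing turtle program step by step:
Start: pos=(0,0), heading=0, pen down
REPEAT 4 [
  -- iteration 1/4 --
  PU: pen up
  FD 3: (0,0) -> (3,0) [heading=0, move]
  REPEAT 2 [
    -- iteration 1/2 --
    FD 1: (3,0) -> (4,0) [heading=0, move]
    PU: pen up
    -- iteration 2/2 --
    FD 1: (4,0) -> (5,0) [heading=0, move]
    PU: pen up
  ]
  -- iteration 2/4 --
  PU: pen up
  FD 3: (5,0) -> (8,0) [heading=0, move]
  REPEAT 2 [
    -- iteration 1/2 --
    FD 1: (8,0) -> (9,0) [heading=0, move]
    PU: pen up
    -- iteration 2/2 --
    FD 1: (9,0) -> (10,0) [heading=0, move]
    PU: pen up
  ]
  -- iteration 3/4 --
  PU: pen up
  FD 3: (10,0) -> (13,0) [heading=0, move]
  REPEAT 2 [
    -- iteration 1/2 --
    FD 1: (13,0) -> (14,0) [heading=0, move]
    PU: pen up
    -- iteration 2/2 --
    FD 1: (14,0) -> (15,0) [heading=0, move]
    PU: pen up
  ]
  -- iteration 4/4 --
  PU: pen up
  FD 3: (15,0) -> (18,0) [heading=0, move]
  REPEAT 2 [
    -- iteration 1/2 --
    FD 1: (18,0) -> (19,0) [heading=0, move]
    PU: pen up
    -- iteration 2/2 --
    FD 1: (19,0) -> (20,0) [heading=0, move]
    PU: pen up
  ]
]
FD 8: (20,0) -> (28,0) [heading=0, move]
Final: pos=(28,0), heading=0, 0 segment(s) drawn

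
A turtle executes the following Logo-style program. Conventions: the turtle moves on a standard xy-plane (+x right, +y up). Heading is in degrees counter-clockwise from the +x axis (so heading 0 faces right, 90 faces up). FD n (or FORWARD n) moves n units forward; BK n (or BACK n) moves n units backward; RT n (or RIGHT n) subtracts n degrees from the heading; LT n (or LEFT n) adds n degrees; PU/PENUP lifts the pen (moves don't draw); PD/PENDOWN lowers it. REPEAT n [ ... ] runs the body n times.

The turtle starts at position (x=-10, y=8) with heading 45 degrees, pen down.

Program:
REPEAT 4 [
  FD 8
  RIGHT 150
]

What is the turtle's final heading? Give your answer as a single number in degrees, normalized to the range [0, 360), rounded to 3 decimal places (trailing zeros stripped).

Executing turtle program step by step:
Start: pos=(-10,8), heading=45, pen down
REPEAT 4 [
  -- iteration 1/4 --
  FD 8: (-10,8) -> (-4.343,13.657) [heading=45, draw]
  RT 150: heading 45 -> 255
  -- iteration 2/4 --
  FD 8: (-4.343,13.657) -> (-6.414,5.929) [heading=255, draw]
  RT 150: heading 255 -> 105
  -- iteration 3/4 --
  FD 8: (-6.414,5.929) -> (-8.484,13.657) [heading=105, draw]
  RT 150: heading 105 -> 315
  -- iteration 4/4 --
  FD 8: (-8.484,13.657) -> (-2.827,8) [heading=315, draw]
  RT 150: heading 315 -> 165
]
Final: pos=(-2.827,8), heading=165, 4 segment(s) drawn

Answer: 165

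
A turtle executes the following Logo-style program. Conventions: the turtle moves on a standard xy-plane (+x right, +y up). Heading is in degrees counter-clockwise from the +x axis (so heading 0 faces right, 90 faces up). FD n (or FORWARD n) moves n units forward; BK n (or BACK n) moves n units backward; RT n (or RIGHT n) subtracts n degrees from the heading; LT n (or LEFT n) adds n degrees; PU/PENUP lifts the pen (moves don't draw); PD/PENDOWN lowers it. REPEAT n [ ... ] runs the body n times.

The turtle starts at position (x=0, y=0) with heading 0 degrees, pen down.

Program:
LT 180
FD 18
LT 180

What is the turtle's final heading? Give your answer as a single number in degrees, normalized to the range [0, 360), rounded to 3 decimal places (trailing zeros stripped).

Answer: 0

Derivation:
Executing turtle program step by step:
Start: pos=(0,0), heading=0, pen down
LT 180: heading 0 -> 180
FD 18: (0,0) -> (-18,0) [heading=180, draw]
LT 180: heading 180 -> 0
Final: pos=(-18,0), heading=0, 1 segment(s) drawn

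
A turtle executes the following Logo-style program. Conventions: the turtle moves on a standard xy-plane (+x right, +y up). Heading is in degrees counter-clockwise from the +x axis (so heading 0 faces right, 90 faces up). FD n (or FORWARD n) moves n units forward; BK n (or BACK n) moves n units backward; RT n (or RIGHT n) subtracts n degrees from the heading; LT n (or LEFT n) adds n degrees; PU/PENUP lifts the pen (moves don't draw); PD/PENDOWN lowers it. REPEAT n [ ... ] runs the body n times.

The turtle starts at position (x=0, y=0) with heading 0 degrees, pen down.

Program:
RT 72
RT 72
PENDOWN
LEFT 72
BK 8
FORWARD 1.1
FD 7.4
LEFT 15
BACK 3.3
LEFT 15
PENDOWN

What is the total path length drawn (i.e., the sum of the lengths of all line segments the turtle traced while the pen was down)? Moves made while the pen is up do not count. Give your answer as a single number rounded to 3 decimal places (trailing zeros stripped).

Answer: 19.8

Derivation:
Executing turtle program step by step:
Start: pos=(0,0), heading=0, pen down
RT 72: heading 0 -> 288
RT 72: heading 288 -> 216
PD: pen down
LT 72: heading 216 -> 288
BK 8: (0,0) -> (-2.472,7.608) [heading=288, draw]
FD 1.1: (-2.472,7.608) -> (-2.132,6.562) [heading=288, draw]
FD 7.4: (-2.132,6.562) -> (0.155,-0.476) [heading=288, draw]
LT 15: heading 288 -> 303
BK 3.3: (0.155,-0.476) -> (-1.643,2.292) [heading=303, draw]
LT 15: heading 303 -> 318
PD: pen down
Final: pos=(-1.643,2.292), heading=318, 4 segment(s) drawn

Segment lengths:
  seg 1: (0,0) -> (-2.472,7.608), length = 8
  seg 2: (-2.472,7.608) -> (-2.132,6.562), length = 1.1
  seg 3: (-2.132,6.562) -> (0.155,-0.476), length = 7.4
  seg 4: (0.155,-0.476) -> (-1.643,2.292), length = 3.3
Total = 19.8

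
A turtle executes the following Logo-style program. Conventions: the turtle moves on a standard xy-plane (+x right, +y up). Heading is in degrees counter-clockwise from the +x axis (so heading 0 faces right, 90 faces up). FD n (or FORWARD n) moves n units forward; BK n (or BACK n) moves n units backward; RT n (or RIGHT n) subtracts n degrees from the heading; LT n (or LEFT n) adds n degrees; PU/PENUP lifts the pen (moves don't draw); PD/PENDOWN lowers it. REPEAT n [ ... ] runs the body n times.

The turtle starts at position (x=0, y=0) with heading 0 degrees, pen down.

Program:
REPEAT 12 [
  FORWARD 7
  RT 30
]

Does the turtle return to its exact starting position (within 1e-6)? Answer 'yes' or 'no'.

Answer: yes

Derivation:
Executing turtle program step by step:
Start: pos=(0,0), heading=0, pen down
REPEAT 12 [
  -- iteration 1/12 --
  FD 7: (0,0) -> (7,0) [heading=0, draw]
  RT 30: heading 0 -> 330
  -- iteration 2/12 --
  FD 7: (7,0) -> (13.062,-3.5) [heading=330, draw]
  RT 30: heading 330 -> 300
  -- iteration 3/12 --
  FD 7: (13.062,-3.5) -> (16.562,-9.562) [heading=300, draw]
  RT 30: heading 300 -> 270
  -- iteration 4/12 --
  FD 7: (16.562,-9.562) -> (16.562,-16.562) [heading=270, draw]
  RT 30: heading 270 -> 240
  -- iteration 5/12 --
  FD 7: (16.562,-16.562) -> (13.062,-22.624) [heading=240, draw]
  RT 30: heading 240 -> 210
  -- iteration 6/12 --
  FD 7: (13.062,-22.624) -> (7,-26.124) [heading=210, draw]
  RT 30: heading 210 -> 180
  -- iteration 7/12 --
  FD 7: (7,-26.124) -> (0,-26.124) [heading=180, draw]
  RT 30: heading 180 -> 150
  -- iteration 8/12 --
  FD 7: (0,-26.124) -> (-6.062,-22.624) [heading=150, draw]
  RT 30: heading 150 -> 120
  -- iteration 9/12 --
  FD 7: (-6.062,-22.624) -> (-9.562,-16.562) [heading=120, draw]
  RT 30: heading 120 -> 90
  -- iteration 10/12 --
  FD 7: (-9.562,-16.562) -> (-9.562,-9.562) [heading=90, draw]
  RT 30: heading 90 -> 60
  -- iteration 11/12 --
  FD 7: (-9.562,-9.562) -> (-6.062,-3.5) [heading=60, draw]
  RT 30: heading 60 -> 30
  -- iteration 12/12 --
  FD 7: (-6.062,-3.5) -> (0,0) [heading=30, draw]
  RT 30: heading 30 -> 0
]
Final: pos=(0,0), heading=0, 12 segment(s) drawn

Start position: (0, 0)
Final position: (0, 0)
Distance = 0; < 1e-6 -> CLOSED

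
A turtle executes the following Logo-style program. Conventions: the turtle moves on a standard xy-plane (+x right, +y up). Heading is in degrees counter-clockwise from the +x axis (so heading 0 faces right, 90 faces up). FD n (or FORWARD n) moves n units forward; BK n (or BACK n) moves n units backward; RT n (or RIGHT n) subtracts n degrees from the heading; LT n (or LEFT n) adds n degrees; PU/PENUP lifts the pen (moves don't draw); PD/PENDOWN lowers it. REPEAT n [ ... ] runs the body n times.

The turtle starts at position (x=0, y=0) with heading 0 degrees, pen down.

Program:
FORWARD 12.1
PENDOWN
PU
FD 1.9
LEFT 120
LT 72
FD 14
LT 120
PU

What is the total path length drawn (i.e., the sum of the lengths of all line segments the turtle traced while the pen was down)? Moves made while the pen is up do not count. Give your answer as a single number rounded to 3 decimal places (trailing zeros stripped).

Answer: 12.1

Derivation:
Executing turtle program step by step:
Start: pos=(0,0), heading=0, pen down
FD 12.1: (0,0) -> (12.1,0) [heading=0, draw]
PD: pen down
PU: pen up
FD 1.9: (12.1,0) -> (14,0) [heading=0, move]
LT 120: heading 0 -> 120
LT 72: heading 120 -> 192
FD 14: (14,0) -> (0.306,-2.911) [heading=192, move]
LT 120: heading 192 -> 312
PU: pen up
Final: pos=(0.306,-2.911), heading=312, 1 segment(s) drawn

Segment lengths:
  seg 1: (0,0) -> (12.1,0), length = 12.1
Total = 12.1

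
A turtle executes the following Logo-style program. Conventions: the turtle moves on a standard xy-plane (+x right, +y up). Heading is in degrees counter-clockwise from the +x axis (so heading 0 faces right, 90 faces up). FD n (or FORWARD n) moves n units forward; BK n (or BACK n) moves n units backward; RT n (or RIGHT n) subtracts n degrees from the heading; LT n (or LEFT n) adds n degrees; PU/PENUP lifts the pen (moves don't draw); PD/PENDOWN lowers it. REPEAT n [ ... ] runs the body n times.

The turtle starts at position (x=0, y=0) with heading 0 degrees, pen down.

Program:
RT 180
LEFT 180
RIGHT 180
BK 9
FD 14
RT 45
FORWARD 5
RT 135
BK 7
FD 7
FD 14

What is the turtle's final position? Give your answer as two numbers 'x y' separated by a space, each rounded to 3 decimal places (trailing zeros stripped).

Executing turtle program step by step:
Start: pos=(0,0), heading=0, pen down
RT 180: heading 0 -> 180
LT 180: heading 180 -> 0
RT 180: heading 0 -> 180
BK 9: (0,0) -> (9,0) [heading=180, draw]
FD 14: (9,0) -> (-5,0) [heading=180, draw]
RT 45: heading 180 -> 135
FD 5: (-5,0) -> (-8.536,3.536) [heading=135, draw]
RT 135: heading 135 -> 0
BK 7: (-8.536,3.536) -> (-15.536,3.536) [heading=0, draw]
FD 7: (-15.536,3.536) -> (-8.536,3.536) [heading=0, draw]
FD 14: (-8.536,3.536) -> (5.464,3.536) [heading=0, draw]
Final: pos=(5.464,3.536), heading=0, 6 segment(s) drawn

Answer: 5.464 3.536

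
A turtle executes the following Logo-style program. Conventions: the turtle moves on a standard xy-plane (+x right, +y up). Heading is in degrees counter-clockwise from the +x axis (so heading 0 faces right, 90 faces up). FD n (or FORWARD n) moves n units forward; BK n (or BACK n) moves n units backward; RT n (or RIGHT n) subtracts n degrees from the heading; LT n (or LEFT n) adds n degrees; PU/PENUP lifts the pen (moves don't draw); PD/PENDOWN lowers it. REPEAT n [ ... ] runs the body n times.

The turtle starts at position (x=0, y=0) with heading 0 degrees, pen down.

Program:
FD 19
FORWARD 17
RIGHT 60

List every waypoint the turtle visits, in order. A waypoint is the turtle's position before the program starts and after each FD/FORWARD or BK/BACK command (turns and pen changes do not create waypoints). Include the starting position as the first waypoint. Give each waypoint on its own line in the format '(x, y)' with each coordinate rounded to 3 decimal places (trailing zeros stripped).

Answer: (0, 0)
(19, 0)
(36, 0)

Derivation:
Executing turtle program step by step:
Start: pos=(0,0), heading=0, pen down
FD 19: (0,0) -> (19,0) [heading=0, draw]
FD 17: (19,0) -> (36,0) [heading=0, draw]
RT 60: heading 0 -> 300
Final: pos=(36,0), heading=300, 2 segment(s) drawn
Waypoints (3 total):
(0, 0)
(19, 0)
(36, 0)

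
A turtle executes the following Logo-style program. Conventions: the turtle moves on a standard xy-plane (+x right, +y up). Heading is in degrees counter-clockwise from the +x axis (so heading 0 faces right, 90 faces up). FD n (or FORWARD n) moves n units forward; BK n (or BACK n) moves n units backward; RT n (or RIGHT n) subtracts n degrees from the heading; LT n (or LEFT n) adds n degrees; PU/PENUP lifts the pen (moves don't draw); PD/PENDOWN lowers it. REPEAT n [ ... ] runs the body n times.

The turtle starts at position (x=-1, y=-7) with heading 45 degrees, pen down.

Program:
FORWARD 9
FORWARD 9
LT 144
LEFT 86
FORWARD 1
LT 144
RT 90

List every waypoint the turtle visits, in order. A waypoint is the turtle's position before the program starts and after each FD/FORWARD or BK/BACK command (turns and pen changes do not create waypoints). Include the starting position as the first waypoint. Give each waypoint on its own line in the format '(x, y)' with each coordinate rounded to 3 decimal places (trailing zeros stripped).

Executing turtle program step by step:
Start: pos=(-1,-7), heading=45, pen down
FD 9: (-1,-7) -> (5.364,-0.636) [heading=45, draw]
FD 9: (5.364,-0.636) -> (11.728,5.728) [heading=45, draw]
LT 144: heading 45 -> 189
LT 86: heading 189 -> 275
FD 1: (11.728,5.728) -> (11.815,4.732) [heading=275, draw]
LT 144: heading 275 -> 59
RT 90: heading 59 -> 329
Final: pos=(11.815,4.732), heading=329, 3 segment(s) drawn
Waypoints (4 total):
(-1, -7)
(5.364, -0.636)
(11.728, 5.728)
(11.815, 4.732)

Answer: (-1, -7)
(5.364, -0.636)
(11.728, 5.728)
(11.815, 4.732)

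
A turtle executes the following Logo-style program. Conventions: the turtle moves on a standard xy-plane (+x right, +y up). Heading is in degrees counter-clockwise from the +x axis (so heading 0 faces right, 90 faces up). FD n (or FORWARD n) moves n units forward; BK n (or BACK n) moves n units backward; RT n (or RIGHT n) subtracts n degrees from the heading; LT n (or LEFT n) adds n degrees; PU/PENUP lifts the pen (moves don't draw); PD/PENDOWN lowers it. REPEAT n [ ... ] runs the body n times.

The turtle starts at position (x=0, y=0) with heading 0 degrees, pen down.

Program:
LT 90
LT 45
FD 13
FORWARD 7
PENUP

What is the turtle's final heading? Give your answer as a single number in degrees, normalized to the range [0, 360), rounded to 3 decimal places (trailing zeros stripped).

Answer: 135

Derivation:
Executing turtle program step by step:
Start: pos=(0,0), heading=0, pen down
LT 90: heading 0 -> 90
LT 45: heading 90 -> 135
FD 13: (0,0) -> (-9.192,9.192) [heading=135, draw]
FD 7: (-9.192,9.192) -> (-14.142,14.142) [heading=135, draw]
PU: pen up
Final: pos=(-14.142,14.142), heading=135, 2 segment(s) drawn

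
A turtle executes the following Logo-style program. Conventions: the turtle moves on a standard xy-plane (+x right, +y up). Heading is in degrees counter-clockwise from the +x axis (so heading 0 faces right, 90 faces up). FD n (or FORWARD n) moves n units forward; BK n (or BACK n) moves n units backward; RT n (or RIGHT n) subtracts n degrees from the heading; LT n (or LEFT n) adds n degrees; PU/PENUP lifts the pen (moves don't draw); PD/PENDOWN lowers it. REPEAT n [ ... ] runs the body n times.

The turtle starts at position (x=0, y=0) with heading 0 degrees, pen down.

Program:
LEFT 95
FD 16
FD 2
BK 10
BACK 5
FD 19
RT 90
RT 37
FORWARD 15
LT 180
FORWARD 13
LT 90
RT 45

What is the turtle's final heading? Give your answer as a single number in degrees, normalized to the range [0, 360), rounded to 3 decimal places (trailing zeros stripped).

Answer: 193

Derivation:
Executing turtle program step by step:
Start: pos=(0,0), heading=0, pen down
LT 95: heading 0 -> 95
FD 16: (0,0) -> (-1.394,15.939) [heading=95, draw]
FD 2: (-1.394,15.939) -> (-1.569,17.932) [heading=95, draw]
BK 10: (-1.569,17.932) -> (-0.697,7.97) [heading=95, draw]
BK 5: (-0.697,7.97) -> (-0.261,2.989) [heading=95, draw]
FD 19: (-0.261,2.989) -> (-1.917,21.916) [heading=95, draw]
RT 90: heading 95 -> 5
RT 37: heading 5 -> 328
FD 15: (-1.917,21.916) -> (10.803,13.967) [heading=328, draw]
LT 180: heading 328 -> 148
FD 13: (10.803,13.967) -> (-0.221,20.856) [heading=148, draw]
LT 90: heading 148 -> 238
RT 45: heading 238 -> 193
Final: pos=(-0.221,20.856), heading=193, 7 segment(s) drawn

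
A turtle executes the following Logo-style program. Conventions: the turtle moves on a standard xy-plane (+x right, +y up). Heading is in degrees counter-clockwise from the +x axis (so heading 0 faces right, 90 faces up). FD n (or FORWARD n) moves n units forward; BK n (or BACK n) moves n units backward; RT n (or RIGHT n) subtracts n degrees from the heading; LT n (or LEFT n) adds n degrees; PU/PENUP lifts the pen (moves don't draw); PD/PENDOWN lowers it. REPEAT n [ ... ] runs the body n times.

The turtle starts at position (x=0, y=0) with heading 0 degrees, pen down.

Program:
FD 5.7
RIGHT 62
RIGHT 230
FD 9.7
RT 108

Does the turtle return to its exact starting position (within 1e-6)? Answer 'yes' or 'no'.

Executing turtle program step by step:
Start: pos=(0,0), heading=0, pen down
FD 5.7: (0,0) -> (5.7,0) [heading=0, draw]
RT 62: heading 0 -> 298
RT 230: heading 298 -> 68
FD 9.7: (5.7,0) -> (9.334,8.994) [heading=68, draw]
RT 108: heading 68 -> 320
Final: pos=(9.334,8.994), heading=320, 2 segment(s) drawn

Start position: (0, 0)
Final position: (9.334, 8.994)
Distance = 12.962; >= 1e-6 -> NOT closed

Answer: no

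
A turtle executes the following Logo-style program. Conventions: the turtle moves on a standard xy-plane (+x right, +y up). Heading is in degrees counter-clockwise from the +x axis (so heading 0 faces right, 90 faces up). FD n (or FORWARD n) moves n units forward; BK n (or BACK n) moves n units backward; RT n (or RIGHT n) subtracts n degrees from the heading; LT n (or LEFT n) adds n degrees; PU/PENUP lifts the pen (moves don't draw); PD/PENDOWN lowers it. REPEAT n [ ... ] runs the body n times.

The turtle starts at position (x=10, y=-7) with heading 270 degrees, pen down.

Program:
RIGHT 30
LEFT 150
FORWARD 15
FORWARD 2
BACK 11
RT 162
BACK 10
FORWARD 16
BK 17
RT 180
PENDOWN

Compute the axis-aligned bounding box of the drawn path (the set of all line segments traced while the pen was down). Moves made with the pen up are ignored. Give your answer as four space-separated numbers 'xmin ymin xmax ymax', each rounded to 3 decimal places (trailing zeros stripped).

Executing turtle program step by step:
Start: pos=(10,-7), heading=270, pen down
RT 30: heading 270 -> 240
LT 150: heading 240 -> 30
FD 15: (10,-7) -> (22.99,0.5) [heading=30, draw]
FD 2: (22.99,0.5) -> (24.722,1.5) [heading=30, draw]
BK 11: (24.722,1.5) -> (15.196,-4) [heading=30, draw]
RT 162: heading 30 -> 228
BK 10: (15.196,-4) -> (21.887,3.431) [heading=228, draw]
FD 16: (21.887,3.431) -> (11.181,-8.459) [heading=228, draw]
BK 17: (11.181,-8.459) -> (22.557,4.175) [heading=228, draw]
RT 180: heading 228 -> 48
PD: pen down
Final: pos=(22.557,4.175), heading=48, 6 segment(s) drawn

Segment endpoints: x in {10, 11.181, 15.196, 21.887, 22.557, 22.99, 24.722}, y in {-8.459, -7, -4, 0.5, 1.5, 3.431, 4.175}
xmin=10, ymin=-8.459, xmax=24.722, ymax=4.175

Answer: 10 -8.459 24.722 4.175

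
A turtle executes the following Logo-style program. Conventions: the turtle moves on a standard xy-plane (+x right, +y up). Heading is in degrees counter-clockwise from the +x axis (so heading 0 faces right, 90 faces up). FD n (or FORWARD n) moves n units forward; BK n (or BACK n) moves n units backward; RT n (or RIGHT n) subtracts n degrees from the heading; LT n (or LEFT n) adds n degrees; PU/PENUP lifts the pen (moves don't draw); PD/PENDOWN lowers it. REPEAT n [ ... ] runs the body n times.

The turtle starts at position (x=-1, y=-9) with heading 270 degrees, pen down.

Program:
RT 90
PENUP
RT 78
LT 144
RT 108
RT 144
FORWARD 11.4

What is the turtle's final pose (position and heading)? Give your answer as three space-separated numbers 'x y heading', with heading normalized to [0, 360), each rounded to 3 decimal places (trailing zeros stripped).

Answer: 10.338 -10.192 354

Derivation:
Executing turtle program step by step:
Start: pos=(-1,-9), heading=270, pen down
RT 90: heading 270 -> 180
PU: pen up
RT 78: heading 180 -> 102
LT 144: heading 102 -> 246
RT 108: heading 246 -> 138
RT 144: heading 138 -> 354
FD 11.4: (-1,-9) -> (10.338,-10.192) [heading=354, move]
Final: pos=(10.338,-10.192), heading=354, 0 segment(s) drawn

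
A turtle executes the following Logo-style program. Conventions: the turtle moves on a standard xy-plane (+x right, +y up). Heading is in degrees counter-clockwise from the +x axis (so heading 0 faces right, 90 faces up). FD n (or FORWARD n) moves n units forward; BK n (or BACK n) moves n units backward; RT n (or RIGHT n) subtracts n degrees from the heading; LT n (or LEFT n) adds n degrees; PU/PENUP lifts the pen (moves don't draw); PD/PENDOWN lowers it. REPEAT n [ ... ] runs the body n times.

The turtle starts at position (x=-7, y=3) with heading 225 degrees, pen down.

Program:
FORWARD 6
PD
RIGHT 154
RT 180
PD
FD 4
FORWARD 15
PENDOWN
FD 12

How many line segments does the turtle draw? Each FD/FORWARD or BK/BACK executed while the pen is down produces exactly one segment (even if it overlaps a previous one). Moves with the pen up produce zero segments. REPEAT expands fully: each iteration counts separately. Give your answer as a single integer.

Answer: 4

Derivation:
Executing turtle program step by step:
Start: pos=(-7,3), heading=225, pen down
FD 6: (-7,3) -> (-11.243,-1.243) [heading=225, draw]
PD: pen down
RT 154: heading 225 -> 71
RT 180: heading 71 -> 251
PD: pen down
FD 4: (-11.243,-1.243) -> (-12.545,-5.025) [heading=251, draw]
FD 15: (-12.545,-5.025) -> (-17.428,-19.207) [heading=251, draw]
PD: pen down
FD 12: (-17.428,-19.207) -> (-21.335,-30.554) [heading=251, draw]
Final: pos=(-21.335,-30.554), heading=251, 4 segment(s) drawn
Segments drawn: 4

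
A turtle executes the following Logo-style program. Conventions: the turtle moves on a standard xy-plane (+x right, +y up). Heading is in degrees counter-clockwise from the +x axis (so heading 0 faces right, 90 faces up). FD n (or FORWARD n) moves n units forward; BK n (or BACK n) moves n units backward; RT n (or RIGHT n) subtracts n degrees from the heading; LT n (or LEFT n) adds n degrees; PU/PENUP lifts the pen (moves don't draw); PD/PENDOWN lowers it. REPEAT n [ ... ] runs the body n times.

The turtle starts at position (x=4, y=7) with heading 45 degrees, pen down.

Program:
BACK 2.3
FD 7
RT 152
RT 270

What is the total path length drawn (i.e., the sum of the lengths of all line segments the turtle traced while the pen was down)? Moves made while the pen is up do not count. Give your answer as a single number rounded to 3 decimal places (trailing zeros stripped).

Answer: 9.3

Derivation:
Executing turtle program step by step:
Start: pos=(4,7), heading=45, pen down
BK 2.3: (4,7) -> (2.374,5.374) [heading=45, draw]
FD 7: (2.374,5.374) -> (7.323,10.323) [heading=45, draw]
RT 152: heading 45 -> 253
RT 270: heading 253 -> 343
Final: pos=(7.323,10.323), heading=343, 2 segment(s) drawn

Segment lengths:
  seg 1: (4,7) -> (2.374,5.374), length = 2.3
  seg 2: (2.374,5.374) -> (7.323,10.323), length = 7
Total = 9.3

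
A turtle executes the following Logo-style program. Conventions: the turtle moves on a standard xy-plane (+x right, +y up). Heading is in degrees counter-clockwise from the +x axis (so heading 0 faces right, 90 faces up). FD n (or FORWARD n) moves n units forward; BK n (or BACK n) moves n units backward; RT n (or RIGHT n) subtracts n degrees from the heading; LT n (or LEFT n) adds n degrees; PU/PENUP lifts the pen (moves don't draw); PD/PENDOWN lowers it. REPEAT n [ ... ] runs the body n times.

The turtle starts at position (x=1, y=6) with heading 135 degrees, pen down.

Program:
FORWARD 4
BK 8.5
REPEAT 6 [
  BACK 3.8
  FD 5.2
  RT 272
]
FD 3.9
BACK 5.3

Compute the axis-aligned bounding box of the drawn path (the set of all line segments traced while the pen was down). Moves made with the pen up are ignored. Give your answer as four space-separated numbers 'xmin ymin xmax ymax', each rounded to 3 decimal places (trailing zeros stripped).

Executing turtle program step by step:
Start: pos=(1,6), heading=135, pen down
FD 4: (1,6) -> (-1.828,8.828) [heading=135, draw]
BK 8.5: (-1.828,8.828) -> (4.182,2.818) [heading=135, draw]
REPEAT 6 [
  -- iteration 1/6 --
  BK 3.8: (4.182,2.818) -> (6.869,0.131) [heading=135, draw]
  FD 5.2: (6.869,0.131) -> (3.192,3.808) [heading=135, draw]
  RT 272: heading 135 -> 223
  -- iteration 2/6 --
  BK 3.8: (3.192,3.808) -> (5.971,6.4) [heading=223, draw]
  FD 5.2: (5.971,6.4) -> (2.168,2.853) [heading=223, draw]
  RT 272: heading 223 -> 311
  -- iteration 3/6 --
  BK 3.8: (2.168,2.853) -> (-0.325,5.721) [heading=311, draw]
  FD 5.2: (-0.325,5.721) -> (3.087,1.797) [heading=311, draw]
  RT 272: heading 311 -> 39
  -- iteration 4/6 --
  BK 3.8: (3.087,1.797) -> (0.133,-0.595) [heading=39, draw]
  FD 5.2: (0.133,-0.595) -> (4.175,2.678) [heading=39, draw]
  RT 272: heading 39 -> 127
  -- iteration 5/6 --
  BK 3.8: (4.175,2.678) -> (6.462,-0.357) [heading=127, draw]
  FD 5.2: (6.462,-0.357) -> (3.332,3.796) [heading=127, draw]
  RT 272: heading 127 -> 215
  -- iteration 6/6 --
  BK 3.8: (3.332,3.796) -> (6.445,5.975) [heading=215, draw]
  FD 5.2: (6.445,5.975) -> (2.185,2.993) [heading=215, draw]
  RT 272: heading 215 -> 303
]
FD 3.9: (2.185,2.993) -> (4.309,-0.278) [heading=303, draw]
BK 5.3: (4.309,-0.278) -> (1.423,4.167) [heading=303, draw]
Final: pos=(1.423,4.167), heading=303, 16 segment(s) drawn

Segment endpoints: x in {-1.828, -0.325, 0.133, 1, 1.423, 2.168, 2.185, 3.087, 3.192, 3.332, 4.175, 4.182, 4.309, 5.971, 6.445, 6.462, 6.869}, y in {-0.595, -0.357, -0.278, 0.131, 1.797, 2.678, 2.818, 2.853, 2.993, 3.796, 3.808, 4.167, 5.721, 5.975, 6, 6.4, 8.828}
xmin=-1.828, ymin=-0.595, xmax=6.869, ymax=8.828

Answer: -1.828 -0.595 6.869 8.828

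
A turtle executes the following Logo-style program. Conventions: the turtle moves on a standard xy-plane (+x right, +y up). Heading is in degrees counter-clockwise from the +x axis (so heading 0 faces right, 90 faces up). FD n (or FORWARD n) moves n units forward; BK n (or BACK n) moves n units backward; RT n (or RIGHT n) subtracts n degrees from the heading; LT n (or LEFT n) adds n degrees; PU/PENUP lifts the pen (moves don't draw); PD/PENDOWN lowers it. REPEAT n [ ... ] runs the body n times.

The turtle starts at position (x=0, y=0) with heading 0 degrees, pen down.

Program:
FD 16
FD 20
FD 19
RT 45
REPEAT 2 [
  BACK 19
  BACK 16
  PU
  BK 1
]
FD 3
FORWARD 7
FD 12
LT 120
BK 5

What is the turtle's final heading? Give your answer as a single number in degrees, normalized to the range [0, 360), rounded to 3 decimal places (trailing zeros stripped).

Executing turtle program step by step:
Start: pos=(0,0), heading=0, pen down
FD 16: (0,0) -> (16,0) [heading=0, draw]
FD 20: (16,0) -> (36,0) [heading=0, draw]
FD 19: (36,0) -> (55,0) [heading=0, draw]
RT 45: heading 0 -> 315
REPEAT 2 [
  -- iteration 1/2 --
  BK 19: (55,0) -> (41.565,13.435) [heading=315, draw]
  BK 16: (41.565,13.435) -> (30.251,24.749) [heading=315, draw]
  PU: pen up
  BK 1: (30.251,24.749) -> (29.544,25.456) [heading=315, move]
  -- iteration 2/2 --
  BK 19: (29.544,25.456) -> (16.109,38.891) [heading=315, move]
  BK 16: (16.109,38.891) -> (4.795,50.205) [heading=315, move]
  PU: pen up
  BK 1: (4.795,50.205) -> (4.088,50.912) [heading=315, move]
]
FD 3: (4.088,50.912) -> (6.21,48.79) [heading=315, move]
FD 7: (6.21,48.79) -> (11.159,43.841) [heading=315, move]
FD 12: (11.159,43.841) -> (19.645,35.355) [heading=315, move]
LT 120: heading 315 -> 75
BK 5: (19.645,35.355) -> (18.351,30.526) [heading=75, move]
Final: pos=(18.351,30.526), heading=75, 5 segment(s) drawn

Answer: 75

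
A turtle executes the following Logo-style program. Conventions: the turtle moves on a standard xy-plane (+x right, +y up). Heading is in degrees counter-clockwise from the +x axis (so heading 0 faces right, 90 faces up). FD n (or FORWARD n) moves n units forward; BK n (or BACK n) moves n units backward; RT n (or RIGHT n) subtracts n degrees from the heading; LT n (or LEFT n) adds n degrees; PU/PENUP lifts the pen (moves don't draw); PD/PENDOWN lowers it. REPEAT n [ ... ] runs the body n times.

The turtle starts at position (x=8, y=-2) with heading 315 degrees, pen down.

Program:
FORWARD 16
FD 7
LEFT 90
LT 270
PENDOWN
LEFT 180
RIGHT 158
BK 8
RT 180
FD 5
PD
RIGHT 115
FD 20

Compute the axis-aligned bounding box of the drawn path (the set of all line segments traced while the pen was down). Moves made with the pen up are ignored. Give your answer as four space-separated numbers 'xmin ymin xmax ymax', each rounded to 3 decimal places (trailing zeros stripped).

Answer: 8 -18.263 27.16 0.199

Derivation:
Executing turtle program step by step:
Start: pos=(8,-2), heading=315, pen down
FD 16: (8,-2) -> (19.314,-13.314) [heading=315, draw]
FD 7: (19.314,-13.314) -> (24.263,-18.263) [heading=315, draw]
LT 90: heading 315 -> 45
LT 270: heading 45 -> 315
PD: pen down
LT 180: heading 315 -> 135
RT 158: heading 135 -> 337
BK 8: (24.263,-18.263) -> (16.899,-15.138) [heading=337, draw]
RT 180: heading 337 -> 157
FD 5: (16.899,-15.138) -> (12.297,-13.184) [heading=157, draw]
PD: pen down
RT 115: heading 157 -> 42
FD 20: (12.297,-13.184) -> (27.16,0.199) [heading=42, draw]
Final: pos=(27.16,0.199), heading=42, 5 segment(s) drawn

Segment endpoints: x in {8, 12.297, 16.899, 19.314, 24.263, 27.16}, y in {-18.263, -15.138, -13.314, -13.184, -2, 0.199}
xmin=8, ymin=-18.263, xmax=27.16, ymax=0.199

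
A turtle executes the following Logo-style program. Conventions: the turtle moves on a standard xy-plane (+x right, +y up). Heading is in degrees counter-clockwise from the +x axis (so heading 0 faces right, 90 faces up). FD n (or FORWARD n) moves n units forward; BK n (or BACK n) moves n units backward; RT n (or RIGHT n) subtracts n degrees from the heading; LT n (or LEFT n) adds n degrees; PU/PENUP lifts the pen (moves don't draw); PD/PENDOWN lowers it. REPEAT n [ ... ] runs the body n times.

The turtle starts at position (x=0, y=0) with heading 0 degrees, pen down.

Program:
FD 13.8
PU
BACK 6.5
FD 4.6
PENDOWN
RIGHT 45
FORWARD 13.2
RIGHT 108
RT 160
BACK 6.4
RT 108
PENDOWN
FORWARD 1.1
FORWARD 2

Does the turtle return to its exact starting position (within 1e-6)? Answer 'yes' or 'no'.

Answer: no

Derivation:
Executing turtle program step by step:
Start: pos=(0,0), heading=0, pen down
FD 13.8: (0,0) -> (13.8,0) [heading=0, draw]
PU: pen up
BK 6.5: (13.8,0) -> (7.3,0) [heading=0, move]
FD 4.6: (7.3,0) -> (11.9,0) [heading=0, move]
PD: pen down
RT 45: heading 0 -> 315
FD 13.2: (11.9,0) -> (21.234,-9.334) [heading=315, draw]
RT 108: heading 315 -> 207
RT 160: heading 207 -> 47
BK 6.4: (21.234,-9.334) -> (16.869,-14.014) [heading=47, draw]
RT 108: heading 47 -> 299
PD: pen down
FD 1.1: (16.869,-14.014) -> (17.402,-14.977) [heading=299, draw]
FD 2: (17.402,-14.977) -> (18.372,-16.726) [heading=299, draw]
Final: pos=(18.372,-16.726), heading=299, 5 segment(s) drawn

Start position: (0, 0)
Final position: (18.372, -16.726)
Distance = 24.845; >= 1e-6 -> NOT closed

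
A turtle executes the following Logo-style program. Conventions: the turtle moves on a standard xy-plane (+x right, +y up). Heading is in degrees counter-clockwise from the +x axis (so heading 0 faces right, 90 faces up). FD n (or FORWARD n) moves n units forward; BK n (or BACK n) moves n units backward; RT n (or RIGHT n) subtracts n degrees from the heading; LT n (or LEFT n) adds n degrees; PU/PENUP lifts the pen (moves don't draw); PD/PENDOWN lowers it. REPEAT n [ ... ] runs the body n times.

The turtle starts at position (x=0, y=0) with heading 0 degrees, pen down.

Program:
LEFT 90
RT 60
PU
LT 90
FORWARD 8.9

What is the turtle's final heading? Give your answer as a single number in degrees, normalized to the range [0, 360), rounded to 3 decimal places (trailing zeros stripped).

Answer: 120

Derivation:
Executing turtle program step by step:
Start: pos=(0,0), heading=0, pen down
LT 90: heading 0 -> 90
RT 60: heading 90 -> 30
PU: pen up
LT 90: heading 30 -> 120
FD 8.9: (0,0) -> (-4.45,7.708) [heading=120, move]
Final: pos=(-4.45,7.708), heading=120, 0 segment(s) drawn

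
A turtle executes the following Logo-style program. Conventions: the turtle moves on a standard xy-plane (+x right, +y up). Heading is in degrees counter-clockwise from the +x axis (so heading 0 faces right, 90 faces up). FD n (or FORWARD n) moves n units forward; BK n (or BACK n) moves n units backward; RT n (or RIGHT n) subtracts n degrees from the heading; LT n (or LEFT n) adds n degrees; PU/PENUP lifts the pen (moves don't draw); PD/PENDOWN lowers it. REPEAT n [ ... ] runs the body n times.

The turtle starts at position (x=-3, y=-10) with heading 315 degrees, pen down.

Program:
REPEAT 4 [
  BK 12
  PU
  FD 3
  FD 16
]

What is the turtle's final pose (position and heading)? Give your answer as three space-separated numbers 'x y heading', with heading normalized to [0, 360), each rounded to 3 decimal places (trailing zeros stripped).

Answer: 16.799 -29.799 315

Derivation:
Executing turtle program step by step:
Start: pos=(-3,-10), heading=315, pen down
REPEAT 4 [
  -- iteration 1/4 --
  BK 12: (-3,-10) -> (-11.485,-1.515) [heading=315, draw]
  PU: pen up
  FD 3: (-11.485,-1.515) -> (-9.364,-3.636) [heading=315, move]
  FD 16: (-9.364,-3.636) -> (1.95,-14.95) [heading=315, move]
  -- iteration 2/4 --
  BK 12: (1.95,-14.95) -> (-6.536,-6.464) [heading=315, move]
  PU: pen up
  FD 3: (-6.536,-6.464) -> (-4.414,-8.586) [heading=315, move]
  FD 16: (-4.414,-8.586) -> (6.899,-19.899) [heading=315, move]
  -- iteration 3/4 --
  BK 12: (6.899,-19.899) -> (-1.586,-11.414) [heading=315, move]
  PU: pen up
  FD 3: (-1.586,-11.414) -> (0.536,-13.536) [heading=315, move]
  FD 16: (0.536,-13.536) -> (11.849,-24.849) [heading=315, move]
  -- iteration 4/4 --
  BK 12: (11.849,-24.849) -> (3.364,-16.364) [heading=315, move]
  PU: pen up
  FD 3: (3.364,-16.364) -> (5.485,-18.485) [heading=315, move]
  FD 16: (5.485,-18.485) -> (16.799,-29.799) [heading=315, move]
]
Final: pos=(16.799,-29.799), heading=315, 1 segment(s) drawn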